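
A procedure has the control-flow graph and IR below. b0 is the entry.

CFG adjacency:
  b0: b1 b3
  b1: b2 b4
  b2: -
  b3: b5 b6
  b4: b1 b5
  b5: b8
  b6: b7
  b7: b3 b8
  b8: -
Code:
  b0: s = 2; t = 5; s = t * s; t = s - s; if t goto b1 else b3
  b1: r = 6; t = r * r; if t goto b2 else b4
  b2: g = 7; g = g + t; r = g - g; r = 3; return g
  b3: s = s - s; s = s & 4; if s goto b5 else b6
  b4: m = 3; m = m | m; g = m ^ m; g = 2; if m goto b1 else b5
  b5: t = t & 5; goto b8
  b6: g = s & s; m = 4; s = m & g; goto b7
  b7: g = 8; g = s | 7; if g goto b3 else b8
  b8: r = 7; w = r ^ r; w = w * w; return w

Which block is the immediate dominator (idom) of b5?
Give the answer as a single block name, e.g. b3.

Answer: b0

Analysis:
idom tree: b1←b0 b2←b1 b3←b0 b4←b1 b5←b0 b6←b3 b7←b6 b8←b0
Join-block Dom:
  b1: preds {b0,b4}: {b0} ∩ {b0,b1,b4} = {b0}; idom=b0
  b3: preds {b0,b7}: {b0} ∩ {b0,b3,b6,b7} = {b0}; idom=b0
  b5: preds {b3,b4}: {b0,b3} ∩ {b0,b1,b4} = {b0}; idom=b0
  b8: preds {b5,b7}: {b0,b5} ∩ {b0,b3,b6,b7} = {b0}; idom=b0

idom(b5) = b0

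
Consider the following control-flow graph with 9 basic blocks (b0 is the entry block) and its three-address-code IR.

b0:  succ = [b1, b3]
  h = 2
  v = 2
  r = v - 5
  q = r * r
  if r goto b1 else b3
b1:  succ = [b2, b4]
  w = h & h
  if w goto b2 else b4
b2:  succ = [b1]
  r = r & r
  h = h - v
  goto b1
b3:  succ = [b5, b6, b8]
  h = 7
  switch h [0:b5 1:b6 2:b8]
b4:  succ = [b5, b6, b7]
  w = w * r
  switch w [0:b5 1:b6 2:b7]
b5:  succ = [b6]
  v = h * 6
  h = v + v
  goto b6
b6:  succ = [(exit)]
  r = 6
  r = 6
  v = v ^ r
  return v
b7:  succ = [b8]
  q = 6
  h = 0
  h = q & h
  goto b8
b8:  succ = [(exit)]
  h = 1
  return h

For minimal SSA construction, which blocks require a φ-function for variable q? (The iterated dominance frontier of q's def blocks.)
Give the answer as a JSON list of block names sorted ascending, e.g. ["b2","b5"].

idom tree: b1←b0 b2←b1 b3←b0 b4←b1 b5←b0 b6←b0 b7←b4 b8←b0
Join-block Dom:
  b1: preds {b0,b2}: {b0} ∩ {b0,b1,b2} = {b0}; idom=b0
  b5: preds {b3,b4}: {b0,b3} ∩ {b0,b1,b4} = {b0}; idom=b0
  b6: preds {b3,b4,b5}: {b0,b3} ∩ {b0,b1,b4} ∩ {b0,b5} = {b0}; idom=b0
  b8: preds {b3,b7}: {b0,b3} ∩ {b0,b1,b4,b7} = {b0}; idom=b0

DF walk-up:
  b1←b0: walk · to b0
  b1←b2: walk b2→b1 to b0
  b5←b3: walk b3 to b0
  b5←b4: walk b4→b1 to b0
  b6←b3: walk b3 to b0
  b6←b4: walk b4→b1 to b0
  b6←b5: walk b5 to b0
  b8←b3: walk b3 to b0
  b8←b7: walk b7→b4→b1 to b0
  b0: DF=∅
  b1: DF={b1,b5,b6,b8}
  b2: DF={b1}
  b3: DF={b5,b6,b8}
  b4: DF={b5,b6,b8}
  b5: DF={b6}
  b6: DF=∅
  b7: DF={b8}
  b8: DF=∅

φ for q: defs {b0,b7}
  DF⁺ = {b8}

Answer: ["b8"]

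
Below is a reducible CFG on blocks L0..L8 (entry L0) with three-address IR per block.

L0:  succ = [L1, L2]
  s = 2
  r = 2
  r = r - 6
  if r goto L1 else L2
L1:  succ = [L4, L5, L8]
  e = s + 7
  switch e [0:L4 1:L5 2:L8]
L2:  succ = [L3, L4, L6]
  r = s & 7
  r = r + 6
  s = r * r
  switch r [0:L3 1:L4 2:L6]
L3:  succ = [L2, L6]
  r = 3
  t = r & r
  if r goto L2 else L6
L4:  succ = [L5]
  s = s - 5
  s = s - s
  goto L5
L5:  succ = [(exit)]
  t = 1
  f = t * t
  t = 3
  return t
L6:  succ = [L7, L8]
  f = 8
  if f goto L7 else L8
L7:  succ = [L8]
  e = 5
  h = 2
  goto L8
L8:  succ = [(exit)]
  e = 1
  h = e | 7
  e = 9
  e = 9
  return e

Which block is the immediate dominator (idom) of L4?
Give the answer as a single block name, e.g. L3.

idom tree: L1←L0 L2←L0 L3←L2 L4←L0 L5←L0 L6←L2 L7←L6 L8←L0
Dom at joins:
  L2: preds {L0,L3}: {L0} ∩ {L0,L2,L3} = {L0}; idom=L0
  L4: preds {L1,L2}: {L0,L1} ∩ {L0,L2} = {L0}; idom=L0
  L5: preds {L1,L4}: {L0,L1} ∩ {L0,L4} = {L0}; idom=L0
  L6: preds {L2,L3}: {L0,L2} ∩ {L0,L2,L3} = {L0,L2}; idom=L2
  L8: preds {L1,L6,L7}: {L0,L1} ∩ {L0,L2,L6} ∩ {L0,L2,L6,L7} = {L0}; idom=L0

idom(L4) = L0

Answer: L0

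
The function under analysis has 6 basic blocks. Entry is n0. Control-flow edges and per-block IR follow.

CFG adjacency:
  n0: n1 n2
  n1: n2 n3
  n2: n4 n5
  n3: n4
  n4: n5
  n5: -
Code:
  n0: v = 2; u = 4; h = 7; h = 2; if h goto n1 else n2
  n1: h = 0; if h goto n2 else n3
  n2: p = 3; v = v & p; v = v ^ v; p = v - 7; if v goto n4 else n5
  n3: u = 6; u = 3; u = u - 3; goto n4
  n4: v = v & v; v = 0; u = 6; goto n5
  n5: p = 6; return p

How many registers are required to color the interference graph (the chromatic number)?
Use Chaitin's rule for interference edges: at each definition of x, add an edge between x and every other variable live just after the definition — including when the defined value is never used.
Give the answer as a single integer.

Answer: 2

Working:
Block summaries:
  n0 def {h,u,v} use ∅
  n1 def {h} use ∅
  n2 def {p,v} use {v}
  n3 def {u} use ∅
  n4 def {u,v} use {v}
  n5 def {p} use ∅

Liveness:
  n0: in=∅ out={v}
  n1: in={v} out={v}
  n2: in={v} out={v}
  n3: in={v} out={v}
  n4: in={v} out=∅
  n5: in=∅ out=∅

Interference:
  h↔{v}
  p↔{v}
  u↔{v}
  v↔{h,p,u}

Colouring:
  clique {h,v} ⇒ need ≥ 2
  assign h→c1 p→c1 u→c1 v→c0 — no edge inside a register ⇒ χ ≤ 2
  χ = 2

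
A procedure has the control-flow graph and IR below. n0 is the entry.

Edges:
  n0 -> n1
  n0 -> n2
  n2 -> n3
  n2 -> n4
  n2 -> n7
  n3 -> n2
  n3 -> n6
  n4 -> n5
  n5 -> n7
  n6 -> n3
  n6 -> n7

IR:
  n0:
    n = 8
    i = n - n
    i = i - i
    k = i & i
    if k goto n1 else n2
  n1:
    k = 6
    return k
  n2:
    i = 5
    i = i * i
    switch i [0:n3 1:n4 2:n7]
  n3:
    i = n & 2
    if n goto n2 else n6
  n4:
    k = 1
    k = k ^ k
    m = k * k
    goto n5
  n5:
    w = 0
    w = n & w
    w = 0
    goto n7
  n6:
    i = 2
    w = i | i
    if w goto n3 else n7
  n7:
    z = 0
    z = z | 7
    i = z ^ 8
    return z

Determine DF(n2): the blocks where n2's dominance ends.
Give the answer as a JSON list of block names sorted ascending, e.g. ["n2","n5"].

idom tree: n1←n0 n2←n0 n3←n2 n4←n2 n5←n4 n6←n3 n7←n2
Join-block Dom:
  n2: preds {n0,n3}: {n0} ∩ {n0,n2,n3} = {n0}; idom=n0
  n3: preds {n2,n6}: {n0,n2} ∩ {n0,n2,n3,n6} = {n0,n2}; idom=n2
  n7: preds {n2,n5,n6}: {n0,n2} ∩ {n0,n2,n4,n5} ∩ {n0,n2,n3,n6} = {n0,n2}; idom=n2

DF walk-up:
  n2←n0: walk · to n0
  n2←n3: walk n3→n2 to n0
  n3←n2: walk · to n2
  n3←n6: walk n6→n3 to n2
  n7←n2: walk · to n2
  n7←n5: walk n5→n4 to n2
  n7←n6: walk n6→n3 to n2
  n0: DF=∅
  n1: DF=∅
  n2: DF={n2}
  n3: DF={n2,n3,n7}
  n4: DF={n7}
  n5: DF={n7}
  n6: DF={n3,n7}
  n7: DF=∅

DF(n2) = ["n2"]

Answer: ["n2"]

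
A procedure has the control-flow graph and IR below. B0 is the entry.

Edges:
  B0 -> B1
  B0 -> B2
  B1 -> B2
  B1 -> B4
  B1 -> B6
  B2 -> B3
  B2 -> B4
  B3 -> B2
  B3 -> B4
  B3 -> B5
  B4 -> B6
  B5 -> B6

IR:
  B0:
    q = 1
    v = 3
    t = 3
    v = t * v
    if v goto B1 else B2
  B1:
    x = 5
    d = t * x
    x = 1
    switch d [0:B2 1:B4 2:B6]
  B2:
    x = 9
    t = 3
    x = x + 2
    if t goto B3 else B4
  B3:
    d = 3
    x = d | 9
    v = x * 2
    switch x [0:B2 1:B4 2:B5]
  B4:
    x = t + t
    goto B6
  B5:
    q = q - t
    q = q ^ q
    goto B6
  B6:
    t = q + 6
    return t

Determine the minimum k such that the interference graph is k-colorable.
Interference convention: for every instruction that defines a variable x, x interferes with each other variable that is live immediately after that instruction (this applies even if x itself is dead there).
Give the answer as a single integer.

Answer: 4

Derivation:
Block summaries:
  B0: def={q,t,v} ue=∅
  B1: def={d,x} ue={t}
  B2: def={t,x} ue=∅
  B3: def={d,v,x} ue=∅
  B4: def={x} ue={t}
  B5: def={q} ue={q,t}
  B6: def={t} ue={q}

Backward fixpoint:
  live B0: ∅→{q,t}
  live B1: {q,t}→{q,t}
  live B2: {q}→{q,t}
  live B3: {q,t}→{q,t}
  live B4: {q,t}→{q}
  live B5: {q,t}→{q}
  live B6: {q}→∅

Interference:
  d: {q,t,x}
  q: {d,t,v,x}
  t: {d,q,v,x}
  v: {q,t,x}
  x: {d,q,t,v}

Colouring:
  clique {d,q,t,x} ⇒ need ≥ 4
  assign d→r3 q→r0 t→r1 v→r3 x→r2 — no edge inside a register ⇒ χ ≤ 4
  χ = 4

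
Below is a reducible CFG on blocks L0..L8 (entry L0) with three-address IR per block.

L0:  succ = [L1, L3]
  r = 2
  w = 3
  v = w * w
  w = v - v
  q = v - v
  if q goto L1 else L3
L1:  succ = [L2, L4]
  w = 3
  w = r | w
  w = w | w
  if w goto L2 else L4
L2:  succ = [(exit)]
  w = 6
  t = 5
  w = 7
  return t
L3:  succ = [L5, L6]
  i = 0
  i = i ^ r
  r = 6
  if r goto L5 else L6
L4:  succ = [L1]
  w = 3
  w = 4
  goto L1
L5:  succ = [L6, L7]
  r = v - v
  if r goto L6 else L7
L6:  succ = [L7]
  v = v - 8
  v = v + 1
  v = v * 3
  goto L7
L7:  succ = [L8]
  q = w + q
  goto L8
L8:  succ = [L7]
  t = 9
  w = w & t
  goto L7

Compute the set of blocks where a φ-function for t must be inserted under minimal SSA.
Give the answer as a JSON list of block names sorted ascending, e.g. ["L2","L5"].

idom tree: L1←L0 L2←L1 L3←L0 L4←L1 L5←L3 L6←L3 L7←L3 L8←L7
Dom at joins:
  L1: preds {L0,L4}: {L0} ∩ {L0,L1,L4} = {L0}; idom=L0
  L6: preds {L3,L5}: {L0,L3} ∩ {L0,L3,L5} = {L0,L3}; idom=L3
  L7: preds {L5,L6,L8}: {L0,L3,L5} ∩ {L0,L3,L6} ∩ {L0,L3,L7,L8} = {L0,L3}; idom=L3

DF derivation:
  L1←L0: walk · to L0
  L1←L4: walk L4→L1 to L0
  L6←L3: walk · to L3
  L6←L5: walk L5 to L3
  L7←L5: walk L5 to L3
  L7←L6: walk L6 to L3
  L7←L8: walk L8→L7 to L3
  L0 → ∅
  L1 → {L1}
  L2 → ∅
  L3 → ∅
  L4 → {L1}
  L5 → {L6,L7}
  L6 → {L7}
  L7 → {L7}
  L8 → {L7}

φ for t: defs {L2,L8}
  DF⁺ = {L7}

Answer: ["L7"]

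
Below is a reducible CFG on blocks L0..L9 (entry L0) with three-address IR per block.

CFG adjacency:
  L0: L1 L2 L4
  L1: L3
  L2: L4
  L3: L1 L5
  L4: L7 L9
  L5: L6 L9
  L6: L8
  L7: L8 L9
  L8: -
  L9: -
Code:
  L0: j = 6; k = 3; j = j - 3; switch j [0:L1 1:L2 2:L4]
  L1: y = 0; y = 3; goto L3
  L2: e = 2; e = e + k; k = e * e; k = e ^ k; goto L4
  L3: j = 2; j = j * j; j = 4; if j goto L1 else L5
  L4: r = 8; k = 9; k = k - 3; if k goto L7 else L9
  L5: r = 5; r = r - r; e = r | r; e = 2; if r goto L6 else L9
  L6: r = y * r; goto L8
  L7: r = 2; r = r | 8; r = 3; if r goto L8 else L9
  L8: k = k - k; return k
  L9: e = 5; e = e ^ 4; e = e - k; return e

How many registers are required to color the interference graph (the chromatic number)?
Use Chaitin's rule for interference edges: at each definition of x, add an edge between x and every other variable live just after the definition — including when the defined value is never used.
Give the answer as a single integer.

Answer: 4

Derivation:
Block summaries:
  L0: def={j,k} ue=∅
  L1: def={y} ue=∅
  L2: def={e,k} ue={k}
  L3: def={j} ue=∅
  L4: def={k,r} ue=∅
  L5: def={e,r} ue=∅
  L6: def={r} ue={r,y}
  L7: def={r} ue=∅
  L8: def={k} ue={k}
  L9: def={e} ue={k}

Backward fixpoint:
  L0 li=∅ lo={k}
  L1 li={k} lo={k,y}
  L2 li={k} lo=∅
  L3 li={k,y} lo={k,y}
  L4 li=∅ lo={k}
  L5 li={k,y} lo={k,r,y}
  L6 li={k,r,y} lo={k}
  L7 li={k} lo={k}
  L8 li={k} lo=∅
  L9 li={k} lo=∅

Conflict graph:
  e — {k,r,y}
  j — {k,y}
  k — {e,j,r,y}
  r — {e,k,y}
  y — {e,j,k,r}

Chromatic number:
  lower bound: {e,k,r,y} mutually conflict ⇒ χ ≥ 4
  assign e→R2 j→R2 k→R0 r→R3 y→R1 — no edge inside a register ⇒ χ ≤ 4
  χ = 4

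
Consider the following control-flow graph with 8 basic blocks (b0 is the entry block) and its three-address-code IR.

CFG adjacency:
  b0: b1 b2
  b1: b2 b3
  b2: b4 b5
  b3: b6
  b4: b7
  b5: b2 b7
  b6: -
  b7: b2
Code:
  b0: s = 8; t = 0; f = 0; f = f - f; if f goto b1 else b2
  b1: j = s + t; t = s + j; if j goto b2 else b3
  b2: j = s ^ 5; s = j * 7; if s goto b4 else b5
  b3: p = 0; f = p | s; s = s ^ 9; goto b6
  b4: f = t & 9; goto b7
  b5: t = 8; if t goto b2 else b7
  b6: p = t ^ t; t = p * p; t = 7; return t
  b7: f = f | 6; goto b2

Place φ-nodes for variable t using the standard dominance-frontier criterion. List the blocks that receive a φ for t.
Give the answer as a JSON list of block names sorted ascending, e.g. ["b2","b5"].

Answer: ["b2", "b7"]

Derivation:
idom tree: b1←b0 b2←b0 b3←b1 b4←b2 b5←b2 b6←b3 b7←b2
Dom at joins:
  b2: preds {b0,b1,b5,b7}: {b0} ∩ {b0,b1} ∩ {b0,b2,b5} ∩ {b0,b2,b7} = {b0}; idom=b0
  b7: preds {b4,b5}: {b0,b2,b4} ∩ {b0,b2,b5} = {b0,b2}; idom=b2

DF derivation:
  b2←b0: walk · to b0
  b2←b1: walk b1 to b0
  b2←b5: walk b5→b2 to b0
  b2←b7: walk b7→b2 to b0
  b7←b4: walk b4 to b2
  b7←b5: walk b5 to b2
  DF(b0)=∅
  DF(b1)={b2}
  DF(b2)={b2}
  DF(b3)=∅
  DF(b4)={b7}
  DF(b5)={b2,b7}
  DF(b6)=∅
  DF(b7)={b2}

φ for t: defs {b0,b1,b5,b6}
  DF⁺ = {b2,b7}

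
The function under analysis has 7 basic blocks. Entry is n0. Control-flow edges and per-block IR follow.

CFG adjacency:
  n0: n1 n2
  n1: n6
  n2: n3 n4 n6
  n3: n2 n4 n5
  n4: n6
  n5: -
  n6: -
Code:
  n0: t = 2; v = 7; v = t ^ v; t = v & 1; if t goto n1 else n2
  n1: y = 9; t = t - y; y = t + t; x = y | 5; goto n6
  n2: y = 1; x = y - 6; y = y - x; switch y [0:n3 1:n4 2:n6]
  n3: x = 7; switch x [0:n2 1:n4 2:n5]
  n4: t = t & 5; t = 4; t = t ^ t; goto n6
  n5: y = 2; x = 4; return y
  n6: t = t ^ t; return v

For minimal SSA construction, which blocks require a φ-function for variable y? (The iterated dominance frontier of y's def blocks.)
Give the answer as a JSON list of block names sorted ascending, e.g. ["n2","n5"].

Answer: ["n2", "n6"]

Derivation:
idom tree: n1←n0 n2←n0 n3←n2 n4←n2 n5←n3 n6←n0
Join-block Dom:
  n2: preds {n0,n3}: {n0} ∩ {n0,n2,n3} = {n0}; idom=n0
  n4: preds {n2,n3}: {n0,n2} ∩ {n0,n2,n3} = {n0,n2}; idom=n2
  n6: preds {n1,n2,n4}: {n0,n1} ∩ {n0,n2} ∩ {n0,n2,n4} = {n0}; idom=n0

DF derivation:
  join n2 pred n0: · stop@n0
  join n2 pred n3: n3→n2 stop@n0
  join n4 pred n2: · stop@n2
  join n4 pred n3: n3 stop@n2
  join n6 pred n1: n1 stop@n0
  join n6 pred n2: n2 stop@n0
  join n6 pred n4: n4→n2 stop@n0
  n0 → ∅
  n1 → {n6}
  n2 → {n2,n6}
  n3 → {n2,n4}
  n4 → {n6}
  n5 → ∅
  n6 → ∅

φ for y: defs {n1,n2,n5}
  DF⁺ = {n2,n6}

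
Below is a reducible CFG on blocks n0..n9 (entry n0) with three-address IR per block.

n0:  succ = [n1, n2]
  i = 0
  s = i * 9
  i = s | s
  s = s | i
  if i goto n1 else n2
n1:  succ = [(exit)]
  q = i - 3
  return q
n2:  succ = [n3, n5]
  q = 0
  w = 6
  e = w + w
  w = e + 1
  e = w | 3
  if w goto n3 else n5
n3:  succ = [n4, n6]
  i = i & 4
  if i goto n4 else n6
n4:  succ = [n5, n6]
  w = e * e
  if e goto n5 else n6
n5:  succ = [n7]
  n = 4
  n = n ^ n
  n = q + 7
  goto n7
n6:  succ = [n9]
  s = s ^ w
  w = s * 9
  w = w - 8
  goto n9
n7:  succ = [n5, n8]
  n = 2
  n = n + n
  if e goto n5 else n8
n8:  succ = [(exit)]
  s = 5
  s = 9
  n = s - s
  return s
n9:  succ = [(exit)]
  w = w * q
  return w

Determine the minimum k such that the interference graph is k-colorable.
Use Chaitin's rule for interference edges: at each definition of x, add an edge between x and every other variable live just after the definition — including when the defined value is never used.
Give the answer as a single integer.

Answer: 5

Derivation:
def/use:
  n0: {i,s} / ∅
  n1: {q} / {i}
  n2: {e,q,w} / ∅
  n3: {i} / {i}
  n4: {w} / {e}
  n5: {n} / {q}
  n6: {s,w} / {s,w}
  n7: {n} / {e}
  n8: {n,s} / ∅
  n9: {w} / {q,w}

Live sets:
  live n0: ∅→{i,s}
  live n1: {i}→∅
  live n2: {i,s}→{e,i,q,s,w}
  live n3: {e,i,q,s,w}→{e,q,s,w}
  live n4: {e,q,s}→{e,q,s,w}
  live n5: {e,q}→{e,q}
  live n6: {q,s,w}→{q,w}
  live n7: {e,q}→{e,q}
  live n8: ∅→∅
  live n9: {q,w}→∅

Interference:
  e↔{i,n,q,s,w}
  i↔{e,q,s,w}
  n↔{e,q,s}
  q↔{e,i,n,s,w}
  s↔{e,i,n,q,w}
  w↔{e,i,q,s}

Registers:
  {e,i,q,s,w} pairwise interfere (5-clique) ⇒ χ ≥ 5
  5-colouring: R0={e}  R1={q}  R2={s}  R3={i,n}  R4={w}
  χ = 5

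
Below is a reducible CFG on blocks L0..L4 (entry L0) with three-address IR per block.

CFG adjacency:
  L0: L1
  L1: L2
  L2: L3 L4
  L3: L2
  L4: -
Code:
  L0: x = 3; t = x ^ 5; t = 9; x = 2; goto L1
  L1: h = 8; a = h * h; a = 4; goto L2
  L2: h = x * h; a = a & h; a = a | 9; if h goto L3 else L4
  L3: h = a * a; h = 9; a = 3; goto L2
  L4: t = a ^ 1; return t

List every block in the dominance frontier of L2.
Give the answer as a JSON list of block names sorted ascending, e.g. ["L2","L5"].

Answer: ["L2"]

Derivation:
idom tree: L1←L0 L2←L1 L3←L2 L4←L2
Dom∩ at merges:
  L2: preds {L1,L3}: {L0,L1} ∩ {L0,L1,L2,L3} = {L0,L1}; idom=L1

Frontier:
  L2←L1: walk · to L1
  L2←L3: walk L3→L2 to L1
  DF(L0)=∅
  DF(L1)=∅
  DF(L2)={L2}
  DF(L3)={L2}
  DF(L4)=∅

DF(L2) = ["L2"]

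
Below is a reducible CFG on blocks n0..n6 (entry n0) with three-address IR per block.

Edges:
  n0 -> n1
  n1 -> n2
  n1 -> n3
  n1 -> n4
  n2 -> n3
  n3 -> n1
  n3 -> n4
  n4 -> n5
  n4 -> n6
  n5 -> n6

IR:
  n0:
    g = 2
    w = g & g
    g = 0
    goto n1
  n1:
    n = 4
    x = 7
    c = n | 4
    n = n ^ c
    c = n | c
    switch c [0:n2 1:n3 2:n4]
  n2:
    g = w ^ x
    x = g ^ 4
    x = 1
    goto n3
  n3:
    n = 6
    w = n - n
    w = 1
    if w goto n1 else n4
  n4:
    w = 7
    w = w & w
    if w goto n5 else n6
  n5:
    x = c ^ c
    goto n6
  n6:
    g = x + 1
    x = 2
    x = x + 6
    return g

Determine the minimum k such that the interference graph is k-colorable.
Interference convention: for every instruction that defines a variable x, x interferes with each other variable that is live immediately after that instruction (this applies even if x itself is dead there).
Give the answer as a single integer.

Answer: 4

Analysis:
Per-block:
  n0: def={g,w} ue=∅
  n1: def={c,n,x} ue=∅
  n2: def={g,x} ue={w,x}
  n3: def={n,w} ue=∅
  n4: def={w} ue=∅
  n5: def={x} ue={c}
  n6: def={g,x} ue={x}

Live sets:
  n0: in=∅ out={w}
  n1: in={w} out={c,w,x}
  n2: in={c,w,x} out={c,x}
  n3: in={c,x} out={c,w,x}
  n4: in={c,x} out={c,x}
  n5: in={c} out={x}
  n6: in={x} out=∅

Interference:
  c: {g,n,w,x}
  g: {c,w,x}
  n: {c,w,x}
  w: {c,g,n,x}
  x: {c,g,n,w}

Colouring:
  lower bound: {c,g,w,x} mutually conflict ⇒ χ ≥ 4
  4-colouring: R0={c}  R1={w}  R2={x}  R3={g,n}
  χ = 4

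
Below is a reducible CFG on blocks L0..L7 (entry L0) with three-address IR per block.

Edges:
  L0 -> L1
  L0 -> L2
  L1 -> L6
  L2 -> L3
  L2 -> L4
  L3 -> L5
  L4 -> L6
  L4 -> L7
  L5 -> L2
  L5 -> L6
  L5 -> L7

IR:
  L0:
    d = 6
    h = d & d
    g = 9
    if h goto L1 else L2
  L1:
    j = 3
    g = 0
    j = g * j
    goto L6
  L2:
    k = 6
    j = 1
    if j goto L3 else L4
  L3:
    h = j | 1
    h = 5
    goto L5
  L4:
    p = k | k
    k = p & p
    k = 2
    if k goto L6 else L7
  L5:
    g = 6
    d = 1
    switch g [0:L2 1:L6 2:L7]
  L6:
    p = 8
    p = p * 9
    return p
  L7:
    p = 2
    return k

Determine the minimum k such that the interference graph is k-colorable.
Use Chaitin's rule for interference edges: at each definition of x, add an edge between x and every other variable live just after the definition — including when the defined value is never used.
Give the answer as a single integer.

def/use:
  L0: {d,g,h} / ∅
  L1: {g,j} / ∅
  L2: {j,k} / ∅
  L3: {h} / {j}
  L4: {k,p} / {k}
  L5: {d,g} / ∅
  L6: {p} / ∅
  L7: {p} / {k}

Backward fixpoint:
  L0 li=∅ lo=∅
  L1 li=∅ lo=∅
  L2 li=∅ lo={j,k}
  L3 li={j,k} lo={k}
  L4 li={k} lo={k}
  L5 li={k} lo={k}
  L6 li=∅ lo=∅
  L7 li={k} lo=∅

Conflict graph:
  d↔{g,k}
  g↔{d,h,j,k}
  h↔{g,k}
  j↔{g,k}
  k↔{d,g,h,j,p}
  p↔{k}

Registers:
  {d,g,k} pairwise interfere (3-clique) ⇒ χ ≥ 3
  3-colouring: c0={k}  c1={g,p}  c2={d,h,j}
  χ = 3

Answer: 3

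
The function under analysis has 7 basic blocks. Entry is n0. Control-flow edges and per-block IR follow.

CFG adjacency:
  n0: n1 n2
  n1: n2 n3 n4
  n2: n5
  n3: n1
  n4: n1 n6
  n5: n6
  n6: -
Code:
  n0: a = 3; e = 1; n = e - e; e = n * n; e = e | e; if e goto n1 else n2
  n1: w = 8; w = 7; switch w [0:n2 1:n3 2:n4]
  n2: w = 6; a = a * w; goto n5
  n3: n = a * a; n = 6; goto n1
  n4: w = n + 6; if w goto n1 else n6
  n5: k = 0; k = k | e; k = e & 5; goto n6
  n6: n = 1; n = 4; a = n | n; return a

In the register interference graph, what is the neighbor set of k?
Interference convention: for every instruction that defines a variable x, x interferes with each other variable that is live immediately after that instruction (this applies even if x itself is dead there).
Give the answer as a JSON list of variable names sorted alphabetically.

Per-block:
  n0: def={a,e,n} ue=∅
  n1: def={w} ue=∅
  n2: def={a,w} ue={a}
  n3: def={n} ue={a}
  n4: def={w} ue={n}
  n5: def={k} ue={e}
  n6: def={a,n} ue=∅

Backward fixpoint:
  n0: in=∅ out={a,e,n}
  n1: in={a,e,n} out={a,e,n}
  n2: in={a,e} out={e}
  n3: in={a,e} out={a,e,n}
  n4: in={a,e,n} out={a,e,n}
  n5: in={e} out=∅
  n6: in=∅ out=∅

Interfere edges:
  a: {e,n,w}
  e: {a,k,n,w}
  k: {e}
  n: {a,e,w}
  w: {a,e,n}

N(k) = ["e"]

Answer: ["e"]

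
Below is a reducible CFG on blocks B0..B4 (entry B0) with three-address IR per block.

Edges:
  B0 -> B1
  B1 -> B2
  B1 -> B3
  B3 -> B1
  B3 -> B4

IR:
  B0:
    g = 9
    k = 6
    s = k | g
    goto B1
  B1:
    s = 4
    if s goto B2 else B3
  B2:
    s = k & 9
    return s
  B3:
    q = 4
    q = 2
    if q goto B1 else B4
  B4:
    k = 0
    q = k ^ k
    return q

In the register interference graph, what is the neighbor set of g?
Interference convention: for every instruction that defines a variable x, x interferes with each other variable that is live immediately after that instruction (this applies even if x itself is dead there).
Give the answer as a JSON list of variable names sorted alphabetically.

Block summaries:
  B0 def {g,k,s} use ∅
  B1 def {s} use ∅
  B2 def {s} use {k}
  B3 def {q} use ∅
  B4 def {k,q} use ∅

Liveness:
  live B0: ∅→{k}
  live B1: {k}→{k}
  live B2: {k}→∅
  live B3: {k}→{k}
  live B4: ∅→∅

Interfere edges:
  g↔{k}
  k↔{g,q,s}
  q↔{k}
  s↔{k}

N(g) = ["k"]

Answer: ["k"]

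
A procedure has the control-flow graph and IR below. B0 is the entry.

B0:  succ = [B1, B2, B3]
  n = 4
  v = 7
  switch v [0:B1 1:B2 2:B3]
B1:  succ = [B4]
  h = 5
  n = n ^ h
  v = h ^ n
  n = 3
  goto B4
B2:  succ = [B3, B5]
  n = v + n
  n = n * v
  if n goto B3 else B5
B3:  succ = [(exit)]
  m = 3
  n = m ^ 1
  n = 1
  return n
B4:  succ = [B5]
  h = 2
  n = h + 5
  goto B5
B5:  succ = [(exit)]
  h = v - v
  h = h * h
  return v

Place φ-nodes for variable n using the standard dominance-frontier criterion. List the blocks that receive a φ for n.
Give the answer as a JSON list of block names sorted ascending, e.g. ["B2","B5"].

Answer: ["B3", "B5"]

Analysis:
idom tree: B1←B0 B2←B0 B3←B0 B4←B1 B5←B0
Join-block Dom:
  B3: preds {B0,B2}: {B0} ∩ {B0,B2} = {B0}; idom=B0
  B5: preds {B2,B4}: {B0,B2} ∩ {B0,B1,B4} = {B0}; idom=B0

DF derivation:
  B3←B0: walk · to B0
  B3←B2: walk B2 to B0
  B5←B2: walk B2 to B0
  B5←B4: walk B4→B1 to B0
  B0 → ∅
  B1 → {B5}
  B2 → {B3,B5}
  B3 → ∅
  B4 → {B5}
  B5 → ∅

φ for n: defs {B0,B1,B2,B3,B4}
  DF⁺ = {B3,B5}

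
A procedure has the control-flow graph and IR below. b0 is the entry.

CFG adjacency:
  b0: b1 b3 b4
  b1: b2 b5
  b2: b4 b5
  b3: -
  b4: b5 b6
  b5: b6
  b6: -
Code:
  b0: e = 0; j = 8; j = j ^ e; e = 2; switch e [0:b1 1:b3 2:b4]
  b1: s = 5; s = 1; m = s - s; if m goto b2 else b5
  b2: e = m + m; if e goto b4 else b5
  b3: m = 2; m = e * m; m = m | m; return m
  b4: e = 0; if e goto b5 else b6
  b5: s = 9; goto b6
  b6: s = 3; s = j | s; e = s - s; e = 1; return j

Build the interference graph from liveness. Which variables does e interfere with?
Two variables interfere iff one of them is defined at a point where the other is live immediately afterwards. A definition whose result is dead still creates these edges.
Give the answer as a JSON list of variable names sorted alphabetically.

Answer: ["j", "m"]

Working:
Block summaries:
  b0 def {e,j} use ∅
  b1 def {m,s} use ∅
  b2 def {e} use {m}
  b3 def {m} use {e}
  b4 def {e} use ∅
  b5 def {s} use ∅
  b6 def {e,s} use {j}

Liveness:
  live b0: ∅→{e,j}
  live b1: {j}→{j,m}
  live b2: {j,m}→{j}
  live b3: {e}→∅
  live b4: {j}→{j}
  live b5: {j}→{j}
  live b6: {j}→∅

Conflict graph:
  e — {j,m}
  j — {e,m,s}
  m — {e,j}
  s — {j}

N(e) = ["j", "m"]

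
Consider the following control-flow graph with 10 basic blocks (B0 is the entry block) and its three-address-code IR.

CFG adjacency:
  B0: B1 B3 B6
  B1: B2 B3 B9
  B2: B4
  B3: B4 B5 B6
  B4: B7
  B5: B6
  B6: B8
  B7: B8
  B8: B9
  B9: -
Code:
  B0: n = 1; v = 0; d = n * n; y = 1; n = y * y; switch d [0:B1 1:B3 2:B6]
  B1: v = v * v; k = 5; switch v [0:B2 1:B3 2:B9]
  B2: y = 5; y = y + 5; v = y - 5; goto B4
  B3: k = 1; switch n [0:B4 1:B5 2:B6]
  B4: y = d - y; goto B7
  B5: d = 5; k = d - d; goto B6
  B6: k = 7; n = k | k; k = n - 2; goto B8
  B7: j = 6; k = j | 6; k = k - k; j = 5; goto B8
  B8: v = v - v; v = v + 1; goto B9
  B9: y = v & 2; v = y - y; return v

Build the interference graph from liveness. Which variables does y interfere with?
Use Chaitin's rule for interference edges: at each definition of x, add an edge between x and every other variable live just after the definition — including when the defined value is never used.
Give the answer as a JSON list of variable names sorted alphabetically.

Answer: ["d", "k", "n", "v"]

Working:
Per-block:
  B0: {d,n,v,y} / ∅
  B1: {k,v} / {v}
  B2: {v,y} / ∅
  B3: {k} / {n}
  B4: {y} / {d,y}
  B5: {d,k} / ∅
  B6: {k,n} / ∅
  B7: {j,k} / ∅
  B8: {v} / {v}
  B9: {v,y} / {v}

Live sets:
  live B0: ∅→{d,n,v,y}
  live B1: {d,n,v,y}→{d,n,v,y}
  live B2: {d}→{d,v,y}
  live B3: {d,n,v,y}→{d,v,y}
  live B4: {d,v,y}→{v}
  live B5: {v}→{v}
  live B6: {v}→{v}
  live B7: {v}→{v}
  live B8: {v}→{v}
  live B9: {v}→∅

Conflict graph:
  d↔{k,n,v,y}
  j↔{v}
  k↔{d,n,v,y}
  n↔{d,k,v,y}
  v↔{d,j,k,n,y}
  y↔{d,k,n,v}

N(y) = ["d", "k", "n", "v"]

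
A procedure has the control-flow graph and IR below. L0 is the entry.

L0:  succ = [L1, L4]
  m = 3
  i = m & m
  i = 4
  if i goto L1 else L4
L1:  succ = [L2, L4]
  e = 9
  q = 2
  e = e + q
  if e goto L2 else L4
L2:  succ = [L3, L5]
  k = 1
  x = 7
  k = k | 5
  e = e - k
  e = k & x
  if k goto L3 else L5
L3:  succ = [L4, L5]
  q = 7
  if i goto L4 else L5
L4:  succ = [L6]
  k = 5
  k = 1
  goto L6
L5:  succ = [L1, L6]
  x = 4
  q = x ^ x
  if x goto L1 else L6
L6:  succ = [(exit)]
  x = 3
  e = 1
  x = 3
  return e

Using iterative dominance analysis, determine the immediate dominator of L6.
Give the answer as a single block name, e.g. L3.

Answer: L0

Derivation:
idom tree: L1←L0 L2←L1 L3←L2 L4←L0 L5←L2 L6←L0
Join-block Dom:
  L1: preds {L0,L5}: {L0} ∩ {L0,L1,L2,L5} = {L0}; idom=L0
  L4: preds {L0,L1,L3}: {L0} ∩ {L0,L1} ∩ {L0,L1,L2,L3} = {L0}; idom=L0
  L5: preds {L2,L3}: {L0,L1,L2} ∩ {L0,L1,L2,L3} = {L0,L1,L2}; idom=L2
  L6: preds {L4,L5}: {L0,L4} ∩ {L0,L1,L2,L5} = {L0}; idom=L0

idom(L6) = L0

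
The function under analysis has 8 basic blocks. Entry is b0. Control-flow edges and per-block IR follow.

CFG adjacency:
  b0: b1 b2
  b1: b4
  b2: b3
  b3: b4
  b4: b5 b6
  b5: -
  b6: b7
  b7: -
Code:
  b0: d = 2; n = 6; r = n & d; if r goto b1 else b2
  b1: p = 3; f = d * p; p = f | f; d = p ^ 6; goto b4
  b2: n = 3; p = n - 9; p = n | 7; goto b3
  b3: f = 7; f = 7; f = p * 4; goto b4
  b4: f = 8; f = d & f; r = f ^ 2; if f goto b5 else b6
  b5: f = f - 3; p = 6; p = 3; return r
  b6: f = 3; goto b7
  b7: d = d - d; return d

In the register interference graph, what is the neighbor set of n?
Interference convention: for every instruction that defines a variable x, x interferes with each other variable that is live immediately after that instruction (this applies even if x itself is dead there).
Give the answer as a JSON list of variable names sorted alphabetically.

Answer: ["d", "p"]

Analysis:
Block summaries:
  b0: {d,n,r} / ∅
  b1: {d,f,p} / {d}
  b2: {n,p} / ∅
  b3: {f} / {p}
  b4: {f,r} / {d}
  b5: {f,p} / {f,r}
  b6: {f} / ∅
  b7: {d} / {d}

Live sets:
  b0 li=∅ lo={d}
  b1 li={d} lo={d}
  b2 li={d} lo={d,p}
  b3 li={d,p} lo={d}
  b4 li={d} lo={d,f,r}
  b5 li={f,r} lo=∅
  b6 li={d} lo={d}
  b7 li={d} lo=∅

Interference:
  d — {f,n,p,r}
  f — {d,p,r}
  n — {d,p}
  p — {d,f,n,r}
  r — {d,f,p}

N(n) = ["d", "p"]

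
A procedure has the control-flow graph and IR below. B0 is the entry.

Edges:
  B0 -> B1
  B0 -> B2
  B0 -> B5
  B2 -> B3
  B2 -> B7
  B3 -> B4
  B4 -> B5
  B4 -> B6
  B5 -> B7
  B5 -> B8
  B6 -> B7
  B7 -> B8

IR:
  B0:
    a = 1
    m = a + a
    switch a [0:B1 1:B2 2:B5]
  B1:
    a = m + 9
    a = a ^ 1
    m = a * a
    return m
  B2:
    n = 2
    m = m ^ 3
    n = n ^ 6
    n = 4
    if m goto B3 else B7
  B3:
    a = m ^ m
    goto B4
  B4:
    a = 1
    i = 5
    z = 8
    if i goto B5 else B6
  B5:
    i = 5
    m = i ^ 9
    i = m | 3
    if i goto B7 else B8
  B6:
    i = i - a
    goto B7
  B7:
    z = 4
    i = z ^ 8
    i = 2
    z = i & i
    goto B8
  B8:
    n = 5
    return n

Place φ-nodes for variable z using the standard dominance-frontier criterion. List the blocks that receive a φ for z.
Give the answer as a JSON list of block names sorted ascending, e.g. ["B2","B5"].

idom tree: B1←B0 B2←B0 B3←B2 B4←B3 B5←B0 B6←B4 B7←B0 B8←B0
Dom at joins:
  B5: preds {B0,B4}: {B0} ∩ {B0,B2,B3,B4} = {B0}; idom=B0
  B7: preds {B2,B5,B6}: {B0,B2} ∩ {B0,B5} ∩ {B0,B2,B3,B4,B6} = {B0}; idom=B0
  B8: preds {B5,B7}: {B0,B5} ∩ {B0,B7} = {B0}; idom=B0

DF derivation:
  join B5 pred B0: · stop@B0
  join B5 pred B4: B4→B3→B2 stop@B0
  join B7 pred B2: B2 stop@B0
  join B7 pred B5: B5 stop@B0
  join B7 pred B6: B6→B4→B3→B2 stop@B0
  join B8 pred B5: B5 stop@B0
  join B8 pred B7: B7 stop@B0
  DF(B0)=∅
  DF(B1)=∅
  DF(B2)={B5,B7}
  DF(B3)={B5,B7}
  DF(B4)={B5,B7}
  DF(B5)={B7,B8}
  DF(B6)={B7}
  DF(B7)={B8}
  DF(B8)=∅

φ for z: defs {B4,B7}
  DF⁺ = {B5,B7,B8}

Answer: ["B5", "B7", "B8"]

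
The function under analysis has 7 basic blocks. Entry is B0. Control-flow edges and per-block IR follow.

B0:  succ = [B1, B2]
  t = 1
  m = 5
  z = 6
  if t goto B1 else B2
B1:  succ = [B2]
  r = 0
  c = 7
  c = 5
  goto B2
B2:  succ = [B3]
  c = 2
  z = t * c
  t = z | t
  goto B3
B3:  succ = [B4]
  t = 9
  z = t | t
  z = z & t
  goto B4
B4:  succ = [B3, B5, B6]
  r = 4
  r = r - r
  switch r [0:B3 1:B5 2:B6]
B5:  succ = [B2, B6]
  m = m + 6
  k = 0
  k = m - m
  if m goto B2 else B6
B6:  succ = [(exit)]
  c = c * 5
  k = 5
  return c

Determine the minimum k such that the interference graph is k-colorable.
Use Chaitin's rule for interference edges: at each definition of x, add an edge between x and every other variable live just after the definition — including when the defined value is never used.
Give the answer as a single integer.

Block summaries:
  B0 def {m,t,z} use ∅
  B1 def {c,r} use ∅
  B2 def {c,t,z} use {t}
  B3 def {t,z} use ∅
  B4 def {r} use ∅
  B5 def {k,m} use {m}
  B6 def {c,k} use {c}

Live sets:
  live B0: ∅→{m,t}
  live B1: {m,t}→{m,t}
  live B2: {m,t}→{c,m}
  live B3: {c,m}→{c,m,t}
  live B4: {c,m,t}→{c,m,t}
  live B5: {c,m,t}→{c,m,t}
  live B6: {c}→∅

Interference:
  c: {k,m,r,t,z}
  k: {c,m,t}
  m: {c,k,r,t,z}
  r: {c,m,t}
  t: {c,k,m,r,z}
  z: {c,m,t}

Chromatic number:
  lower bound: {c,k,m,t} mutually conflict ⇒ χ ≥ 4
  4-colouring: c0={c}  c1={m}  c2={t}  c3={k,r,z}
  χ = 4

Answer: 4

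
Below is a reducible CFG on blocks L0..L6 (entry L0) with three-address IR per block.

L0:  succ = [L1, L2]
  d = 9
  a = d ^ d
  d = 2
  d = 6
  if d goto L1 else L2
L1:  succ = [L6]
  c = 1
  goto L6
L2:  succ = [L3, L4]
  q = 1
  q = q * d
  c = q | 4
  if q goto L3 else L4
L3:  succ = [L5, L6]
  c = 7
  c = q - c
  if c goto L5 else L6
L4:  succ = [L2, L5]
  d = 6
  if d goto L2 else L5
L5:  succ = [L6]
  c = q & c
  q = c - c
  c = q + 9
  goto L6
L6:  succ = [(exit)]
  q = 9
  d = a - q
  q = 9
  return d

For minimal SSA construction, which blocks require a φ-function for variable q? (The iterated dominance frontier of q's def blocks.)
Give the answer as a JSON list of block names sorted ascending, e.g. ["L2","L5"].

Answer: ["L2", "L6"]

Derivation:
idom tree: L1←L0 L2←L0 L3←L2 L4←L2 L5←L2 L6←L0
Dom at joins:
  L2: preds {L0,L4}: {L0} ∩ {L0,L2,L4} = {L0}; idom=L0
  L5: preds {L3,L4}: {L0,L2,L3} ∩ {L0,L2,L4} = {L0,L2}; idom=L2
  L6: preds {L1,L3,L5}: {L0,L1} ∩ {L0,L2,L3} ∩ {L0,L2,L5} = {L0}; idom=L0

DF derivation:
  L2←L0: walk · to L0
  L2←L4: walk L4→L2 to L0
  L5←L3: walk L3 to L2
  L5←L4: walk L4 to L2
  L6←L1: walk L1 to L0
  L6←L3: walk L3→L2 to L0
  L6←L5: walk L5→L2 to L0
  DF(L0)=∅
  DF(L1)={L6}
  DF(L2)={L2,L6}
  DF(L3)={L5,L6}
  DF(L4)={L2,L5}
  DF(L5)={L6}
  DF(L6)=∅

φ for q: defs {L2,L5,L6}
  DF⁺ = {L2,L6}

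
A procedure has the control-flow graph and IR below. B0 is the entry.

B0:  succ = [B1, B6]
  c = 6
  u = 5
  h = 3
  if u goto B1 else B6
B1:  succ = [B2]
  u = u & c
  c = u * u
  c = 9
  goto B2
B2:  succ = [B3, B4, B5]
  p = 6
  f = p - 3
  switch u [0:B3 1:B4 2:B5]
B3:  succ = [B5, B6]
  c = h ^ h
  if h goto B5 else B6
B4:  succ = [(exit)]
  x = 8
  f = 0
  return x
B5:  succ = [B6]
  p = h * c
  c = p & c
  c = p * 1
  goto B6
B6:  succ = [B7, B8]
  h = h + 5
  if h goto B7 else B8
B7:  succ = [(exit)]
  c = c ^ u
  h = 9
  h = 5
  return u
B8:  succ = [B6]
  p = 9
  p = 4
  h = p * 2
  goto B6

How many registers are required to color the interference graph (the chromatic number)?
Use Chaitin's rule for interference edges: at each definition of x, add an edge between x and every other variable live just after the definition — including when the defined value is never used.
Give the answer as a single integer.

Block summaries:
  B0: {c,h,u} / ∅
  B1: {c,u} / {c,u}
  B2: {f,p} / {u}
  B3: {c} / {h}
  B4: {f,x} / ∅
  B5: {c,p} / {c,h}
  B6: {h} / {h}
  B7: {c,h} / {c,u}
  B8: {h,p} / ∅

Backward fixpoint:
  B0 li=∅ lo={c,h,u}
  B1 li={c,h,u} lo={c,h,u}
  B2 li={c,h,u} lo={c,h,u}
  B3 li={h,u} lo={c,h,u}
  B4 li=∅ lo=∅
  B5 li={c,h,u} lo={c,h,u}
  B6 li={c,h,u} lo={c,u}
  B7 li={c,u} lo=∅
  B8 li={c,u} lo={c,h,u}

Conflict graph:
  c: {f,h,p,u}
  f: {c,h,u,x}
  h: {c,f,p,u}
  p: {c,h,u}
  u: {c,f,h,p}
  x: {f}

Registers:
  clique {c,f,h,u} ⇒ need ≥ 4
  assign c→R0 f→R1 h→R2 p→R1 u→R3 x→R0 — no edge inside a register ⇒ χ ≤ 4
  χ = 4

Answer: 4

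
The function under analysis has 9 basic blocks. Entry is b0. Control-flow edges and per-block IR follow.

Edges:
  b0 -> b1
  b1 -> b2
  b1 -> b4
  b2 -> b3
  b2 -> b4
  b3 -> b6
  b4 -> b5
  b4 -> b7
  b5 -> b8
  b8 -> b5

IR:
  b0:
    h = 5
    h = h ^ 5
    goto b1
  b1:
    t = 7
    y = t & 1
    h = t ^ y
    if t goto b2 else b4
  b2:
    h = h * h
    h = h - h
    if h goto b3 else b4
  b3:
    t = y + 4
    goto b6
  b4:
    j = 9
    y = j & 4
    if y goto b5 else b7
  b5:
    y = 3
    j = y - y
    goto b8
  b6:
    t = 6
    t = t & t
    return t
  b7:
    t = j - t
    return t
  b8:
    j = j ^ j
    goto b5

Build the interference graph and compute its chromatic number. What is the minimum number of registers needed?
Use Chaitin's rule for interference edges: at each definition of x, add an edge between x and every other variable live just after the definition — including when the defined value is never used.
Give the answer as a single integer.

Answer: 3

Derivation:
Block summaries:
  b0: def={h} ue=∅
  b1: def={h,t,y} ue=∅
  b2: def={h} ue={h}
  b3: def={t} ue={y}
  b4: def={j,y} ue=∅
  b5: def={j,y} ue=∅
  b6: def={t} ue=∅
  b7: def={t} ue={j,t}
  b8: def={j} ue={j}

Liveness:
  b0 li=∅ lo=∅
  b1 li=∅ lo={h,t,y}
  b2 li={h,t,y} lo={t,y}
  b3 li={y} lo=∅
  b4 li={t} lo={j,t}
  b5 li=∅ lo={j}
  b6 li=∅ lo=∅
  b7 li={j,t} lo=∅
  b8 li={j} lo=∅

Interference:
  h: {t,y}
  j: {t,y}
  t: {h,j,y}
  y: {h,j,t}

Registers:
  clique {h,t,y} ⇒ need ≥ 3
  3-colouring: r0={t}  r1={y}  r2={h,j}
  χ = 3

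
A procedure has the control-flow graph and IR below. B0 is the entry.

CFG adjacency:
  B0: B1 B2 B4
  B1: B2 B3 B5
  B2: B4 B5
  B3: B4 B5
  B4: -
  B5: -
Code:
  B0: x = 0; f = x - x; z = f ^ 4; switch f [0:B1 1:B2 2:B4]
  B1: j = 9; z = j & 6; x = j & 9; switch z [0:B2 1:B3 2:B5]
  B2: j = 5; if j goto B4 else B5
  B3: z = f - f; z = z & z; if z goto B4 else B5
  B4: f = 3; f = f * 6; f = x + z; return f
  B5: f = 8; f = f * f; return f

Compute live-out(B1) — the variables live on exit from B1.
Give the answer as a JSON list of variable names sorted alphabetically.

Answer: ["f", "x", "z"]

Analysis:
def/use:
  B0 def {f,x,z} use ∅
  B1 def {j,x,z} use ∅
  B2 def {j} use ∅
  B3 def {z} use {f}
  B4 def {f} use {x,z}
  B5 def {f} use ∅

Live sets:
  B0 li=∅ lo={f,x,z}
  B1 li={f} lo={f,x,z}
  B2 li={x,z} lo={x,z}
  B3 li={f,x} lo={x,z}
  B4 li={x,z} lo=∅
  B5 li=∅ lo=∅

live-out(B1) = ["f", "x", "z"]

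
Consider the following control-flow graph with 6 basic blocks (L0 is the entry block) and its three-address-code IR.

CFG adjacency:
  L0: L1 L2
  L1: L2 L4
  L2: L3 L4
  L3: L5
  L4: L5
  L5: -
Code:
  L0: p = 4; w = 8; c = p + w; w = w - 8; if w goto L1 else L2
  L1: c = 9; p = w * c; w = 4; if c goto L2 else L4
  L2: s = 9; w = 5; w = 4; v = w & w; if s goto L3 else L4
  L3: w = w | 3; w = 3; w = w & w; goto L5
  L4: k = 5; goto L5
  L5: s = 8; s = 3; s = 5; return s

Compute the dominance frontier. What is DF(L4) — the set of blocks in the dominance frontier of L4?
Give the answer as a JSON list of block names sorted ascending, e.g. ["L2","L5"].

idom tree: L1←L0 L2←L0 L3←L2 L4←L0 L5←L0
Dom at joins:
  L2: preds {L0,L1}: {L0} ∩ {L0,L1} = {L0}; idom=L0
  L4: preds {L1,L2}: {L0,L1} ∩ {L0,L2} = {L0}; idom=L0
  L5: preds {L3,L4}: {L0,L2,L3} ∩ {L0,L4} = {L0}; idom=L0

DF derivation:
  L2←L0: walk · to L0
  L2←L1: walk L1 to L0
  L4←L1: walk L1 to L0
  L4←L2: walk L2 to L0
  L5←L3: walk L3→L2 to L0
  L5←L4: walk L4 to L0
  L0: DF=∅
  L1: DF={L2,L4}
  L2: DF={L4,L5}
  L3: DF={L5}
  L4: DF={L5}
  L5: DF=∅

DF(L4) = ["L5"]

Answer: ["L5"]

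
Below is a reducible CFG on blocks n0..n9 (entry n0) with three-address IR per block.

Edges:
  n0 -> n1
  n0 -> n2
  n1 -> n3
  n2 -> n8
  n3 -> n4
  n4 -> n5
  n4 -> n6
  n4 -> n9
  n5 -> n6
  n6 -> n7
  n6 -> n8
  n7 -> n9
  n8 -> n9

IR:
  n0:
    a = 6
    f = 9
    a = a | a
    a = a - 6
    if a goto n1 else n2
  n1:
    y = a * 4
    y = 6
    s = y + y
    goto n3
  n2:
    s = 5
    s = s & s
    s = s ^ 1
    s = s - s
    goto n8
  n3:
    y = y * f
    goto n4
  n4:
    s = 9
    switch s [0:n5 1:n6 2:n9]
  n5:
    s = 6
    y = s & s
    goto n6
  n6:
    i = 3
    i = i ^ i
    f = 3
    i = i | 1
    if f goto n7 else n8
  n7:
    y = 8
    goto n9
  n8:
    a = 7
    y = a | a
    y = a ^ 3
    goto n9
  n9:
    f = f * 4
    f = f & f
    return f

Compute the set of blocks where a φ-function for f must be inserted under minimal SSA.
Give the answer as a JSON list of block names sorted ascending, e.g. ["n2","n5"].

idom tree: n1←n0 n2←n0 n3←n1 n4←n3 n5←n4 n6←n4 n7←n6 n8←n0 n9←n0
Dom at joins:
  n6: preds {n4,n5}: {n0,n1,n3,n4} ∩ {n0,n1,n3,n4,n5} = {n0,n1,n3,n4}; idom=n4
  n8: preds {n2,n6}: {n0,n2} ∩ {n0,n1,n3,n4,n6} = {n0}; idom=n0
  n9: preds {n4,n7,n8}: {n0,n1,n3,n4} ∩ {n0,n1,n3,n4,n6,n7} ∩ {n0,n8} = {n0}; idom=n0

DF derivation:
  n6←n4: walk · to n4
  n6←n5: walk n5 to n4
  n8←n2: walk n2 to n0
  n8←n6: walk n6→n4→n3→n1 to n0
  n9←n4: walk n4→n3→n1 to n0
  n9←n7: walk n7→n6→n4→n3→n1 to n0
  n9←n8: walk n8 to n0
  DF(n0)=∅
  DF(n1)={n8,n9}
  DF(n2)={n8}
  DF(n3)={n8,n9}
  DF(n4)={n8,n9}
  DF(n5)={n6}
  DF(n6)={n8,n9}
  DF(n7)={n9}
  DF(n8)={n9}
  DF(n9)=∅

φ for f: defs {n0,n6,n9}
  DF⁺ = {n8,n9}

Answer: ["n8", "n9"]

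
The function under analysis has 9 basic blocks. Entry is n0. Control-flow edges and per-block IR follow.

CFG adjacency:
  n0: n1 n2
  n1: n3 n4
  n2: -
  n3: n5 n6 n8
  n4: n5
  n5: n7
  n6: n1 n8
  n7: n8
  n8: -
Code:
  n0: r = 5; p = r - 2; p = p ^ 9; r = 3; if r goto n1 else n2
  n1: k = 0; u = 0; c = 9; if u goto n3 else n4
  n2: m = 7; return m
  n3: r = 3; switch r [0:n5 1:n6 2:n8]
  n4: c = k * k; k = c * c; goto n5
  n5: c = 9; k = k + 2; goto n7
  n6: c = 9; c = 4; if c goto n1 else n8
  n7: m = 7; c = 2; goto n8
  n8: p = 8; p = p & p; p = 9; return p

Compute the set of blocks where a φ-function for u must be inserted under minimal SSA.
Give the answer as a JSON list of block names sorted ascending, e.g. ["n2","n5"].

Answer: ["n1"]

Working:
idom tree: n1←n0 n2←n0 n3←n1 n4←n1 n5←n1 n6←n3 n7←n5 n8←n1
Dom at joins:
  n1: preds {n0,n6}: {n0} ∩ {n0,n1,n3,n6} = {n0}; idom=n0
  n5: preds {n3,n4}: {n0,n1,n3} ∩ {n0,n1,n4} = {n0,n1}; idom=n1
  n8: preds {n3,n6,n7}: {n0,n1,n3} ∩ {n0,n1,n3,n6} ∩ {n0,n1,n5,n7} = {n0,n1}; idom=n1

DF walk-up:
  join n1 pred n0: · stop@n0
  join n1 pred n6: n6→n3→n1 stop@n0
  join n5 pred n3: n3 stop@n1
  join n5 pred n4: n4 stop@n1
  join n8 pred n3: n3 stop@n1
  join n8 pred n6: n6→n3 stop@n1
  join n8 pred n7: n7→n5 stop@n1
  DF(n0)=∅
  DF(n1)={n1}
  DF(n2)=∅
  DF(n3)={n1,n5,n8}
  DF(n4)={n5}
  DF(n5)={n8}
  DF(n6)={n1,n8}
  DF(n7)={n8}
  DF(n8)=∅

φ for u: defs {n1}
  DF⁺ = {n1}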